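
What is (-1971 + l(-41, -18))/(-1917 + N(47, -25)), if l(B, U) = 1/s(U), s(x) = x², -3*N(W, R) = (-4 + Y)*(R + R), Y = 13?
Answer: 638603/572508 ≈ 1.1154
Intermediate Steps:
N(W, R) = -6*R (N(W, R) = -(-4 + 13)*(R + R)/3 = -3*2*R = -6*R)
l(B, U) = U⁻² (l(B, U) = 1/(U²) = U⁻²)
(-1971 + l(-41, -18))/(-1917 + N(47, -25)) = (-1971 + (-18)⁻²)/(-1917 - 6*(-25)) = (-1971 + 1/324)/(-1917 + 150) = -638603/324/(-1767) = -638603/324*(-1/1767) = 638603/572508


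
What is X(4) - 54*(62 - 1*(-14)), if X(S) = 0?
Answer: -4104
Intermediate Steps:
X(4) - 54*(62 - 1*(-14)) = 0 - 54*(62 - 1*(-14)) = 0 - 54*(62 + 14) = 0 - 54*76 = 0 - 4104 = -4104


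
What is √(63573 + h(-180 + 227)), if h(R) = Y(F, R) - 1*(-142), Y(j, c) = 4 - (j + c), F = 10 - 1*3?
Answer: √63665 ≈ 252.32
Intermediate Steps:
F = 7 (F = 10 - 3 = 7)
Y(j, c) = 4 - c - j (Y(j, c) = 4 - (c + j) = 4 + (-c - j) = 4 - c - j)
h(R) = 139 - R (h(R) = (4 - R - 1*7) - 1*(-142) = (4 - R - 7) + 142 = (-3 - R) + 142 = 139 - R)
√(63573 + h(-180 + 227)) = √(63573 + (139 - (-180 + 227))) = √(63573 + (139 - 1*47)) = √(63573 + (139 - 47)) = √(63573 + 92) = √63665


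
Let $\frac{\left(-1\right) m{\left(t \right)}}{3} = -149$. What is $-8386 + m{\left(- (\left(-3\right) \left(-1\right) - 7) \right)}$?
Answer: $-7939$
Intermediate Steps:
$m{\left(t \right)} = 447$ ($m{\left(t \right)} = \left(-3\right) \left(-149\right) = 447$)
$-8386 + m{\left(- (\left(-3\right) \left(-1\right) - 7) \right)} = -8386 + 447 = -7939$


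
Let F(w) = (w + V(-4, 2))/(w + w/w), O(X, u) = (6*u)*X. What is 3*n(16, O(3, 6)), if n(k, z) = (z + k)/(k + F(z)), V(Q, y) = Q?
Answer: 3379/154 ≈ 21.942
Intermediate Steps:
O(X, u) = 6*X*u
F(w) = (-4 + w)/(1 + w) (F(w) = (w - 4)/(w + w/w) = (-4 + w)/(w + 1) = (-4 + w)/(1 + w))
n(k, z) = (k + z)/(k + (-4 + z)/(1 + z)) (n(k, z) = (z + k)/(k + (-4 + z)/(1 + z)) = (k + z)/(k + (-4 + z)/(1 + z)))
3*n(16, O(3, 6)) = 3*((1 + 6*3*6)*(16 + 6*3*6)/(-4 + 6*3*6 + 16*(1 + 6*3*6))) = 3*((1 + 108)*(16 + 108)/(-4 + 108 + 16*(1 + 108))) = 3*(109*124/(-4 + 108 + 16*109)) = 3*(109*124/(-4 + 108 + 1744)) = 3*(109*124/1848) = 3*((1/1848)*109*124) = 3*(3379/462) = 3379/154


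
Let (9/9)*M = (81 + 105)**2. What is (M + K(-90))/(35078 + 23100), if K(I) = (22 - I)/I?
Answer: 778382/1309005 ≈ 0.59464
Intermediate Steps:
K(I) = (22 - I)/I
M = 34596 (M = (81 + 105)**2 = 186**2 = 34596)
(M + K(-90))/(35078 + 23100) = (34596 + (22 - 1*(-90))/(-90))/(35078 + 23100) = (34596 - (22 + 90)/90)/58178 = (34596 - 1/90*112)*(1/58178) = (34596 - 56/45)*(1/58178) = (1556764/45)*(1/58178) = 778382/1309005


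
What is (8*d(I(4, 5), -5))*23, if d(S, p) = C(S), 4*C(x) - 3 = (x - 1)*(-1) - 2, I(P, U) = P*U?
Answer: -828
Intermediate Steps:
C(x) = 1/2 - x/4 (C(x) = 3/4 + ((x - 1)*(-1) - 2)/4 = 3/4 + ((-1 + x)*(-1) - 2)/4 = 3/4 + ((1 - x) - 2)/4 = 3/4 + (-1 - x)/4 = 3/4 + (-1/4 - x/4) = 1/2 - x/4)
d(S, p) = 1/2 - S/4
(8*d(I(4, 5), -5))*23 = (8*(1/2 - 5))*23 = (8*(-9/2))*23 = -36*23 = -828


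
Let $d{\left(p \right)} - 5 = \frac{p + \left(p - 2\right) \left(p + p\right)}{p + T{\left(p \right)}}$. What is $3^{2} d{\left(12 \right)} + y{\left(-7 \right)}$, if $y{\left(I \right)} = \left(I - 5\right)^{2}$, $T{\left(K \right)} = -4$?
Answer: $\frac{945}{2} \approx 472.5$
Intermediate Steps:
$y{\left(I \right)} = \left(-5 + I\right)^{2}$
$d{\left(p \right)} = 5 + \frac{p + 2 p \left(-2 + p\right)}{-4 + p}$ ($d{\left(p \right)} = 5 + \frac{p + \left(p - 2\right) \left(p + p\right)}{p - 4} = 5 + \frac{p + \left(-2 + p\right) 2 p}{-4 + p} = 5 + \frac{p + 2 p \left(-2 + p\right)}{-4 + p}$)
$3^{2} d{\left(12 \right)} + y{\left(-7 \right)} = 3^{2} \frac{2 \left(-10 + 12 + 12^{2}\right)}{-4 + 12} + \left(-5 - 7\right)^{2} = 9 \frac{2 \left(-10 + 12 + 144\right)}{8} + \left(-12\right)^{2} = 9 \cdot 2 \cdot \frac{1}{8} \cdot 146 + 144 = 9 \cdot \frac{73}{2} + 144 = \frac{657}{2} + 144 = \frac{945}{2}$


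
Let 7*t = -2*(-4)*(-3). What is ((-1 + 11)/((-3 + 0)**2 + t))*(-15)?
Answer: -350/13 ≈ -26.923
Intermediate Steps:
t = -24/7 (t = (-2*(-4)*(-3))/7 = (8*(-3))/7 = (1/7)*(-24) = -24/7 ≈ -3.4286)
((-1 + 11)/((-3 + 0)**2 + t))*(-15) = ((-1 + 11)/((-3 + 0)**2 - 24/7))*(-15) = (10/((-3)**2 - 24/7))*(-15) = (10/(9 - 24/7))*(-15) = (10/(39/7))*(-15) = (10*(7/39))*(-15) = (70/39)*(-15) = -350/13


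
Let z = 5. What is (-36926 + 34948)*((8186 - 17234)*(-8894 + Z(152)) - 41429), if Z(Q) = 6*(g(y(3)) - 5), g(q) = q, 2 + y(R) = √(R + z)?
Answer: -159845145022 + 214763328*√2 ≈ -1.5954e+11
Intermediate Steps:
y(R) = -2 + √(5 + R) (y(R) = -2 + √(R + 5) = -2 + √(5 + R))
Z(Q) = -42 + 12*√2 (Z(Q) = 6*((-2 + √(5 + 3)) - 5) = 6*((-2 + √8) - 5) = 6*((-2 + 2*√2) - 5) = 6*(-7 + 2*√2) = -42 + 12*√2)
(-36926 + 34948)*((8186 - 17234)*(-8894 + Z(152)) - 41429) = (-36926 + 34948)*((8186 - 17234)*(-8894 + (-42 + 12*√2)) - 41429) = -1978*(-9048*(-8936 + 12*√2) - 41429) = -1978*((80852928 - 108576*√2) - 41429) = -1978*(80811499 - 108576*√2) = -159845145022 + 214763328*√2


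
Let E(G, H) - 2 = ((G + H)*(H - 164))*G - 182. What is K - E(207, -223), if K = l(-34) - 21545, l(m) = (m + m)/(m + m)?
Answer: -1303108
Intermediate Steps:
E(G, H) = -180 + G*(-164 + H)*(G + H) (E(G, H) = 2 + (((G + H)*(H - 164))*G - 182) = 2 + (((G + H)*(-164 + H))*G - 182) = 2 + (((-164 + H)*(G + H))*G - 182) = 2 + (G*(-164 + H)*(G + H) - 182) = 2 + (-182 + G*(-164 + H)*(G + H)) = -180 + G*(-164 + H)*(G + H))
l(m) = 1 (l(m) = (2*m)/((2*m)) = (2*m)*(1/(2*m)) = 1)
K = -21544 (K = 1 - 21545 = -21544)
K - E(207, -223) = -21544 - (-180 - 164*207² + 207*(-223)² - 223*207² - 164*207*(-223)) = -21544 - (-180 - 164*42849 + 207*49729 - 223*42849 + 7570404) = -21544 - (-180 - 7027236 + 10293903 - 9555327 + 7570404) = -21544 - 1*1281564 = -21544 - 1281564 = -1303108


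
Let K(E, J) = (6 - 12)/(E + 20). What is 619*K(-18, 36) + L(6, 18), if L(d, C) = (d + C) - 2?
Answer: -1835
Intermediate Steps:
K(E, J) = -6/(20 + E)
L(d, C) = -2 + C + d (L(d, C) = (C + d) - 2 = -2 + C + d)
619*K(-18, 36) + L(6, 18) = 619*(-6/(20 - 18)) + (-2 + 18 + 6) = 619*(-6/2) + 22 = 619*(-6*½) + 22 = 619*(-3) + 22 = -1857 + 22 = -1835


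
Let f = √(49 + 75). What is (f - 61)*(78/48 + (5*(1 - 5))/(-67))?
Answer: -62891/536 + 1031*√31/268 ≈ -95.915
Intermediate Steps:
f = 2*√31 (f = √124 = 2*√31 ≈ 11.136)
(f - 61)*(78/48 + (5*(1 - 5))/(-67)) = (2*√31 - 61)*(78/48 + (5*(1 - 5))/(-67)) = (-61 + 2*√31)*(78*(1/48) + (5*(-4))*(-1/67)) = (-61 + 2*√31)*(13/8 - 20*(-1/67)) = (-61 + 2*√31)*(13/8 + 20/67) = (-61 + 2*√31)*(1031/536) = -62891/536 + 1031*√31/268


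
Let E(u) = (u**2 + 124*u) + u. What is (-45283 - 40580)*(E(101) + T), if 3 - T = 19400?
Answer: -294424227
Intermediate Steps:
T = -19397 (T = 3 - 1*19400 = 3 - 19400 = -19397)
E(u) = u**2 + 125*u
(-45283 - 40580)*(E(101) + T) = (-45283 - 40580)*(101*(125 + 101) - 19397) = -85863*(101*226 - 19397) = -85863*(22826 - 19397) = -85863*3429 = -294424227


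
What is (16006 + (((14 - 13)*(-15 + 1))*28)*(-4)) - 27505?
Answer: -9931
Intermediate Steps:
(16006 + (((14 - 13)*(-15 + 1))*28)*(-4)) - 27505 = (16006 + ((1*(-14))*28)*(-4)) - 27505 = (16006 - 14*28*(-4)) - 27505 = (16006 - 392*(-4)) - 27505 = (16006 + 1568) - 27505 = 17574 - 27505 = -9931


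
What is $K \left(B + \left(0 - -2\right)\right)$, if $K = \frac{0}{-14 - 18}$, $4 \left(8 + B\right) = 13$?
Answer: $0$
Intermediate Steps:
$B = - \frac{19}{4}$ ($B = -8 + \frac{1}{4} \cdot 13 = -8 + \frac{13}{4} = - \frac{19}{4} \approx -4.75$)
$K = 0$ ($K = \frac{0}{-32} = 0 \left(- \frac{1}{32}\right) = 0$)
$K \left(B + \left(0 - -2\right)\right) = 0 \left(- \frac{19}{4} + \left(0 - -2\right)\right) = 0 \left(- \frac{19}{4} + \left(0 + 2\right)\right) = 0 \left(- \frac{19}{4} + 2\right) = 0 \left(- \frac{11}{4}\right) = 0$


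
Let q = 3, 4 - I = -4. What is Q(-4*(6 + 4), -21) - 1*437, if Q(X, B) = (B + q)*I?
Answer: -581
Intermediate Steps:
I = 8 (I = 4 - 1*(-4) = 4 + 4 = 8)
Q(X, B) = 24 + 8*B (Q(X, B) = (B + 3)*8 = (3 + B)*8 = 24 + 8*B)
Q(-4*(6 + 4), -21) - 1*437 = (24 + 8*(-21)) - 1*437 = (24 - 168) - 437 = -144 - 437 = -581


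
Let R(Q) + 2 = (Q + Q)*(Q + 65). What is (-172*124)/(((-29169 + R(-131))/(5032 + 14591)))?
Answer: 418519344/11879 ≈ 35232.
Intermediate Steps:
R(Q) = -2 + 2*Q*(65 + Q) (R(Q) = -2 + (Q + Q)*(Q + 65) = -2 + (2*Q)*(65 + Q) = -2 + 2*Q*(65 + Q))
(-172*124)/(((-29169 + R(-131))/(5032 + 14591))) = (-172*124)/(((-29169 + (-2 + 2*(-131)² + 130*(-131)))/(5032 + 14591))) = -21328*19623/(-29169 + (-2 + 2*17161 - 17030)) = -21328*19623/(-29169 + (-2 + 34322 - 17030)) = -21328*19623/(-29169 + 17290) = -21328/((-11879*1/19623)) = -21328/(-11879/19623) = -21328*(-19623/11879) = 418519344/11879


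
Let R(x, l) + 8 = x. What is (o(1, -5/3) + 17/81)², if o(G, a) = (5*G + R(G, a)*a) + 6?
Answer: 3433609/6561 ≈ 523.34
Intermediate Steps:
R(x, l) = -8 + x
o(G, a) = 6 + 5*G + a*(-8 + G) (o(G, a) = (5*G + (-8 + G)*a) + 6 = (5*G + a*(-8 + G)) + 6 = 6 + 5*G + a*(-8 + G))
(o(1, -5/3) + 17/81)² = ((6 + 5*1 + (-5/3)*(-8 + 1)) + 17/81)² = ((6 + 5 - 5*⅓*(-7)) + 17*(1/81))² = ((6 + 5 - 5/3*(-7)) + 17/81)² = ((6 + 5 + 35/3) + 17/81)² = (68/3 + 17/81)² = (1853/81)² = 3433609/6561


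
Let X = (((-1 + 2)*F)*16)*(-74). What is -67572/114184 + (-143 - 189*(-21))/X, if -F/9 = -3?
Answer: -162313105/228139632 ≈ -0.71146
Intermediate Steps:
F = 27 (F = -9*(-3) = 27)
X = -31968 (X = (((-1 + 2)*27)*16)*(-74) = ((1*27)*16)*(-74) = (27*16)*(-74) = 432*(-74) = -31968)
-67572/114184 + (-143 - 189*(-21))/X = -67572/114184 + (-143 - 189*(-21))/(-31968) = -67572*1/114184 + (-143 + 3969)*(-1/31968) = -16893/28546 + 3826*(-1/31968) = -16893/28546 - 1913/15984 = -162313105/228139632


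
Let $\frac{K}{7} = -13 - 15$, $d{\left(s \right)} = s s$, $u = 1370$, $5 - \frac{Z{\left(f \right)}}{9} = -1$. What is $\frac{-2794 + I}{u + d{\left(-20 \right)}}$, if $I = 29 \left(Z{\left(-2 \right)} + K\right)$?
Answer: $- \frac{1152}{295} \approx -3.9051$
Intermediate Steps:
$Z{\left(f \right)} = 54$ ($Z{\left(f \right)} = 45 - -9 = 45 + 9 = 54$)
$d{\left(s \right)} = s^{2}$
$K = -196$ ($K = 7 \left(-13 - 15\right) = 7 \left(-28\right) = -196$)
$I = -4118$ ($I = 29 \left(54 - 196\right) = 29 \left(-142\right) = -4118$)
$\frac{-2794 + I}{u + d{\left(-20 \right)}} = \frac{-2794 - 4118}{1370 + \left(-20\right)^{2}} = - \frac{6912}{1370 + 400} = - \frac{6912}{1770} = \left(-6912\right) \frac{1}{1770} = - \frac{1152}{295}$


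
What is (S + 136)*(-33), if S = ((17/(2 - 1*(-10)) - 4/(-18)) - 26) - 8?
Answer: -41041/12 ≈ -3420.1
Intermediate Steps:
S = -1165/36 (S = ((17/(2 + 10) - 4*(-1/18)) - 26) - 8 = ((17/12 + 2/9) - 26) - 8 = (59/36 - 26) - 8 = -877/36 - 8 = -1165/36 ≈ -32.361)
(S + 136)*(-33) = (-1165/36 + 136)*(-33) = (3731/36)*(-33) = -41041/12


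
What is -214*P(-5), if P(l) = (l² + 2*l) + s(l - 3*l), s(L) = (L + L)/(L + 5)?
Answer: -10486/3 ≈ -3495.3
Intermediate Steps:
s(L) = 2*L/(5 + L) (s(L) = (2*L)/(5 + L) = 2*L/(5 + L))
P(l) = l² + 2*l - 4*l/(5 - 2*l) (P(l) = (l² + 2*l) + 2*(l - 3*l)/(5 + (l - 3*l)) = (l² + 2*l) + 2*(-2*l)/(5 - 2*l) = (l² + 2*l) - 4*l/(5 - 2*l) = l² + 2*l - 4*l/(5 - 2*l))
-214*P(-5) = -(-1070)*(-6 - 1*(-5) + 2*(-5)²)/(-5 + 2*(-5)) = -(-1070)*(-6 + 5 + 2*25)/(-5 - 10) = -(-1070)*(-6 + 5 + 50)/(-15) = -(-1070)*(-1)*49/15 = -214*49/3 = -10486/3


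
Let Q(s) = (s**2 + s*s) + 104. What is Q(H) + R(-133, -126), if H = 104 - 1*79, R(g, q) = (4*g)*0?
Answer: 1354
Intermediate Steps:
R(g, q) = 0
H = 25 (H = 104 - 79 = 25)
Q(s) = 104 + 2*s**2 (Q(s) = (s**2 + s**2) + 104 = 2*s**2 + 104 = 104 + 2*s**2)
Q(H) + R(-133, -126) = (104 + 2*25**2) + 0 = (104 + 2*625) + 0 = (104 + 1250) + 0 = 1354 + 0 = 1354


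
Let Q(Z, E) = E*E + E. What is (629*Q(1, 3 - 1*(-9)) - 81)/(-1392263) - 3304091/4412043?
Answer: -5032733579782/6142724223309 ≈ -0.81930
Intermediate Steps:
Q(Z, E) = E + E² (Q(Z, E) = E² + E = E + E²)
(629*Q(1, 3 - 1*(-9)) - 81)/(-1392263) - 3304091/4412043 = (629*((3 - 1*(-9))*(1 + (3 - 1*(-9)))) - 81)/(-1392263) - 3304091/4412043 = (629*((3 + 9)*(1 + (3 + 9))) - 81)*(-1/1392263) - 3304091*1/4412043 = (629*(12*(1 + 12)) - 81)*(-1/1392263) - 3304091/4412043 = (629*(12*13) - 81)*(-1/1392263) - 3304091/4412043 = (629*156 - 81)*(-1/1392263) - 3304091/4412043 = (98124 - 81)*(-1/1392263) - 3304091/4412043 = 98043*(-1/1392263) - 3304091/4412043 = -98043/1392263 - 3304091/4412043 = -5032733579782/6142724223309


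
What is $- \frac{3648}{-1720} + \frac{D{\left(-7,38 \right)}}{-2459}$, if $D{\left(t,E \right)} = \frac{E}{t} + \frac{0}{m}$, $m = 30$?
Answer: $\frac{7857298}{3700795} \approx 2.1231$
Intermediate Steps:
$D{\left(t,E \right)} = \frac{E}{t}$ ($D{\left(t,E \right)} = \frac{E}{t} + \frac{0}{30} = \frac{E}{t} + 0 \cdot \frac{1}{30} = \frac{E}{t} + 0 = \frac{E}{t}$)
$- \frac{3648}{-1720} + \frac{D{\left(-7,38 \right)}}{-2459} = - \frac{3648}{-1720} + \frac{38 \frac{1}{-7}}{-2459} = \left(-3648\right) \left(- \frac{1}{1720}\right) + 38 \left(- \frac{1}{7}\right) \left(- \frac{1}{2459}\right) = \frac{456}{215} - - \frac{38}{17213} = \frac{456}{215} + \frac{38}{17213} = \frac{7857298}{3700795}$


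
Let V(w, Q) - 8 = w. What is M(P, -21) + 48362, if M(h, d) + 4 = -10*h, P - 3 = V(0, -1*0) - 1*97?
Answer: 49218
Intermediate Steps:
V(w, Q) = 8 + w
P = -86 (P = 3 + ((8 + 0) - 1*97) = 3 + (8 - 97) = 3 - 89 = -86)
M(h, d) = -4 - 10*h
M(P, -21) + 48362 = (-4 - 10*(-86)) + 48362 = (-4 + 860) + 48362 = 856 + 48362 = 49218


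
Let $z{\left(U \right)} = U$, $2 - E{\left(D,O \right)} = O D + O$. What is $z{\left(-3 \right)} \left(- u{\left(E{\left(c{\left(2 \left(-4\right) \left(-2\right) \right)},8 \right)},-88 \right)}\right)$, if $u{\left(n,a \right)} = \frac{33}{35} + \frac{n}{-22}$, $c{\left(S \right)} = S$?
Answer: $\frac{8124}{385} \approx 21.101$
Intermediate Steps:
$E{\left(D,O \right)} = 2 - O - D O$ ($E{\left(D,O \right)} = 2 - \left(O D + O\right) = 2 - \left(D O + O\right) = 2 - \left(O + D O\right) = 2 - O - D O$)
$u{\left(n,a \right)} = \frac{33}{35} - \frac{n}{22}$ ($u{\left(n,a \right)} = 33 \cdot \frac{1}{35} + n \left(- \frac{1}{22}\right) = \frac{33}{35} - \frac{n}{22}$)
$z{\left(-3 \right)} \left(- u{\left(E{\left(c{\left(2 \left(-4\right) \left(-2\right) \right)},8 \right)},-88 \right)}\right) = - 3 \left(- (\frac{33}{35} - \frac{2 - 8 - 2 \left(-4\right) \left(-2\right) 8}{22})\right) = - 3 \left(- (\frac{33}{35} - \frac{2 - 8 - \left(-8\right) \left(-2\right) 8}{22})\right) = - 3 \left(- (\frac{33}{35} - \frac{2 - 8 - 16 \cdot 8}{22})\right) = - 3 \left(- (\frac{33}{35} - \frac{2 - 8 - 128}{22})\right) = - 3 \left(- (\frac{33}{35} - - \frac{67}{11})\right) = - 3 \left(- (\frac{33}{35} + \frac{67}{11})\right) = - 3 \left(\left(-1\right) \frac{2708}{385}\right) = \left(-3\right) \left(- \frac{2708}{385}\right) = \frac{8124}{385}$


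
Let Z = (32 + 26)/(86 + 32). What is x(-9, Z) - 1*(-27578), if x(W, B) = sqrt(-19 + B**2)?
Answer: 27578 + I*sqrt(65298)/59 ≈ 27578.0 + 4.3311*I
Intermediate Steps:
Z = 29/59 (Z = 58/118 = 58*(1/118) = 29/59 ≈ 0.49153)
x(-9, Z) - 1*(-27578) = sqrt(-19 + (29/59)**2) - 1*(-27578) = sqrt(-19 + 841/3481) + 27578 = sqrt(-65298/3481) + 27578 = I*sqrt(65298)/59 + 27578 = 27578 + I*sqrt(65298)/59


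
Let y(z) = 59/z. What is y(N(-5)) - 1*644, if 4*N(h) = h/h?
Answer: -408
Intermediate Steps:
N(h) = ¼ (N(h) = (h/h)/4 = (¼)*1 = ¼)
y(N(-5)) - 1*644 = 59/(¼) - 1*644 = 59*4 - 644 = 236 - 644 = -408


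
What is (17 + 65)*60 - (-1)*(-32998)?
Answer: -28078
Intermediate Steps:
(17 + 65)*60 - (-1)*(-32998) = 82*60 - 1*32998 = 4920 - 32998 = -28078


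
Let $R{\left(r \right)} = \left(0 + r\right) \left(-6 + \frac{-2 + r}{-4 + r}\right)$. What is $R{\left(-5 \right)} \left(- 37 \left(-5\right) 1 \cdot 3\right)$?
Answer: $\frac{43475}{3} \approx 14492.0$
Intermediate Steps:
$R{\left(r \right)} = r \left(-6 + \frac{-2 + r}{-4 + r}\right)$
$R{\left(-5 \right)} \left(- 37 \left(-5\right) 1 \cdot 3\right) = - \frac{5 \left(22 - -25\right)}{-4 - 5} \left(- 37 \left(-5\right) 1 \cdot 3\right) = - \frac{5 \left(22 + 25\right)}{-9} \left(- 37 \left(\left(-5\right) 3\right)\right) = \left(-5\right) \left(- \frac{1}{9}\right) 47 \left(\left(-37\right) \left(-15\right)\right) = \frac{235}{9} \cdot 555 = \frac{43475}{3}$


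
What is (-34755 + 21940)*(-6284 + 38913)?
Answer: -418140635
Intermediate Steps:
(-34755 + 21940)*(-6284 + 38913) = -12815*32629 = -418140635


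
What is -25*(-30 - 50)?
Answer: 2000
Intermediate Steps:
-25*(-30 - 50) = -25*(-80) = 2000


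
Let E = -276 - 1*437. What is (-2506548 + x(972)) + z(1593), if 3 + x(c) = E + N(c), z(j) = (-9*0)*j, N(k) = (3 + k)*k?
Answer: -1559564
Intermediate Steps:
N(k) = k*(3 + k)
E = -713 (E = -276 - 437 = -713)
z(j) = 0 (z(j) = 0*j = 0)
x(c) = -716 + c*(3 + c) (x(c) = -3 + (-713 + c*(3 + c)) = -716 + c*(3 + c))
(-2506548 + x(972)) + z(1593) = (-2506548 + (-716 + 972*(3 + 972))) + 0 = (-2506548 + (-716 + 972*975)) + 0 = (-2506548 + (-716 + 947700)) + 0 = (-2506548 + 946984) + 0 = -1559564 + 0 = -1559564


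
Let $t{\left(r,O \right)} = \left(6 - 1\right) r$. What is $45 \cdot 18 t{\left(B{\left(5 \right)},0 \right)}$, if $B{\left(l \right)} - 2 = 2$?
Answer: $16200$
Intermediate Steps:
$B{\left(l \right)} = 4$ ($B{\left(l \right)} = 2 + 2 = 4$)
$t{\left(r,O \right)} = 5 r$
$45 \cdot 18 t{\left(B{\left(5 \right)},0 \right)} = 45 \cdot 18 \cdot 5 \cdot 4 = 810 \cdot 20 = 16200$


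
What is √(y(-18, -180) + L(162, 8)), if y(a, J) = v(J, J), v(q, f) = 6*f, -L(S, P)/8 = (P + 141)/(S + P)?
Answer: 2*I*√1963415/85 ≈ 32.97*I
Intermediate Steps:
L(S, P) = -8*(141 + P)/(P + S) (L(S, P) = -8*(P + 141)/(S + P) = -8*(141 + P)/(P + S))
y(a, J) = 6*J
√(y(-18, -180) + L(162, 8)) = √(6*(-180) + 8*(-141 - 1*8)/(8 + 162)) = √(-1080 + 8*(-141 - 8)/170) = √(-1080 + 8*(1/170)*(-149)) = √(-1080 - 596/85) = √(-92396/85) = 2*I*√1963415/85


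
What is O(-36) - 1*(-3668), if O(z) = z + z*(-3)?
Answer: 3740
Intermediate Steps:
O(z) = -2*z (O(z) = z - 3*z = -2*z)
O(-36) - 1*(-3668) = -2*(-36) - 1*(-3668) = 72 + 3668 = 3740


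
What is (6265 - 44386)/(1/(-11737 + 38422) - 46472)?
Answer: 1017258885/1240105319 ≈ 0.82030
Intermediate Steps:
(6265 - 44386)/(1/(-11737 + 38422) - 46472) = -38121/(1/26685 - 46472) = -38121/(-1240105319/26685) = -38121*(-26685/1240105319) = 1017258885/1240105319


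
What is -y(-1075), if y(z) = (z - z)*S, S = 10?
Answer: 0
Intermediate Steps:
y(z) = 0 (y(z) = (z - z)*10 = 0*10 = 0)
-y(-1075) = -1*0 = 0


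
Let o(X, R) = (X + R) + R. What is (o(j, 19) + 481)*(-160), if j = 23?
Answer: -86720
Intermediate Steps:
o(X, R) = X + 2*R (o(X, R) = (R + X) + R = X + 2*R)
(o(j, 19) + 481)*(-160) = ((23 + 2*19) + 481)*(-160) = ((23 + 38) + 481)*(-160) = (61 + 481)*(-160) = 542*(-160) = -86720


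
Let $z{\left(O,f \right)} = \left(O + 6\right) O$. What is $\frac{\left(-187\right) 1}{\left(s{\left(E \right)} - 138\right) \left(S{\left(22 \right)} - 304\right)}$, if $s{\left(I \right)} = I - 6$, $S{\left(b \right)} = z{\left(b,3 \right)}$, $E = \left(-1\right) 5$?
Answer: $\frac{187}{46488} \approx 0.0040225$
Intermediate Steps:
$E = -5$
$z{\left(O,f \right)} = O \left(6 + O\right)$ ($z{\left(O,f \right)} = \left(6 + O\right) O = O \left(6 + O\right)$)
$S{\left(b \right)} = b \left(6 + b\right)$
$s{\left(I \right)} = -6 + I$
$\frac{\left(-187\right) 1}{\left(s{\left(E \right)} - 138\right) \left(S{\left(22 \right)} - 304\right)} = \frac{\left(-187\right) 1}{\left(\left(-6 - 5\right) - 138\right) \left(22 \left(6 + 22\right) - 304\right)} = - \frac{187}{\left(-11 - 138\right) \left(22 \cdot 28 - 304\right)} = - \frac{187}{\left(-149\right) \left(616 - 304\right)} = - \frac{187}{\left(-149\right) 312} = - \frac{187}{-46488} = \left(-187\right) \left(- \frac{1}{46488}\right) = \frac{187}{46488}$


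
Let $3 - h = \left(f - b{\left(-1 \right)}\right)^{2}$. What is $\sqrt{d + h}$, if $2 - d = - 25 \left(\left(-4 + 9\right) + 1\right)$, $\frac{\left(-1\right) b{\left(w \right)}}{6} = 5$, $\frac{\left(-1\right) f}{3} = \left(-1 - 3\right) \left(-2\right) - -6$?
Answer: $\sqrt{11} \approx 3.3166$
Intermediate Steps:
$f = -42$ ($f = - 3 \left(\left(-1 - 3\right) \left(-2\right) - -6\right) = - 3 \left(\left(-4\right) \left(-2\right) + 6\right) = - 3 \left(8 + 6\right) = \left(-3\right) 14 = -42$)
$b{\left(w \right)} = -30$ ($b{\left(w \right)} = \left(-6\right) 5 = -30$)
$d = 152$ ($d = 2 - - 25 \left(\left(-4 + 9\right) + 1\right) = 2 - - 25 \left(5 + 1\right) = 2 - \left(-25\right) 6 = 2 - -150 = 2 + 150 = 152$)
$h = -141$ ($h = 3 - \left(-42 - -30\right)^{2} = 3 - \left(-42 + 30\right)^{2} = 3 - \left(-12\right)^{2} = 3 - 144 = -141$)
$\sqrt{d + h} = \sqrt{152 - 141} = \sqrt{11}$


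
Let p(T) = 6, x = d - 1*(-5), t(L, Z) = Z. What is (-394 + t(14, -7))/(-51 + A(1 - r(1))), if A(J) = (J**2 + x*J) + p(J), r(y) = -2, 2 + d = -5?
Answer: 401/42 ≈ 9.5476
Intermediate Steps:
d = -7 (d = -2 - 5 = -7)
x = -2 (x = -7 - 1*(-5) = -7 + 5 = -2)
A(J) = 6 + J**2 - 2*J (A(J) = (J**2 - 2*J) + 6 = 6 + J**2 - 2*J)
(-394 + t(14, -7))/(-51 + A(1 - r(1))) = (-394 - 7)/(-51 + (6 + (1 - 1*(-2))**2 - 2*(1 - 1*(-2)))) = -401/(-51 + (6 + (1 + 2)**2 - 2*(1 + 2))) = -401/(-51 + (6 + 3**2 - 2*3)) = -401/(-51 + (6 + 9 - 6)) = -401/(-51 + 9) = -401/(-42) = -401*(-1/42) = 401/42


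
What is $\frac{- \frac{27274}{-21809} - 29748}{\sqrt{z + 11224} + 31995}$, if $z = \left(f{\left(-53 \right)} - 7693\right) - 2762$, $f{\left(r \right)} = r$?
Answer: $- \frac{20756655721710}{22325422049981} + \frac{1297493716 \sqrt{179}}{22325422049981} \approx -0.92895$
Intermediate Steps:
$z = -10508$ ($z = \left(-53 - 7693\right) - 2762 = -7746 - 2762 = -10508$)
$\frac{- \frac{27274}{-21809} - 29748}{\sqrt{z + 11224} + 31995} = \frac{- \frac{27274}{-21809} - 29748}{\sqrt{-10508 + 11224} + 31995} = \frac{\left(-27274\right) \left(- \frac{1}{21809}\right) - 29748}{\sqrt{716} + 31995} = \frac{\frac{27274}{21809} - 29748}{2 \sqrt{179} + 31995} = - \frac{648746858}{21809 \left(31995 + 2 \sqrt{179}\right)}$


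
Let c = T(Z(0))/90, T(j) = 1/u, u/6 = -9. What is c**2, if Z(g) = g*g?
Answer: 1/23619600 ≈ 4.2338e-8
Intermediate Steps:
u = -54 (u = 6*(-9) = -54)
Z(g) = g**2
T(j) = -1/54 (T(j) = 1/(-54) = -1/54)
c = -1/4860 (c = -1/54/90 = -1/54*1/90 = -1/4860 ≈ -0.00020576)
c**2 = (-1/4860)**2 = 1/23619600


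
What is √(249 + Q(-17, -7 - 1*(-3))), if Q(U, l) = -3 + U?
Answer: √229 ≈ 15.133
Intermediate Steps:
√(249 + Q(-17, -7 - 1*(-3))) = √(249 + (-3 - 17)) = √(249 - 20) = √229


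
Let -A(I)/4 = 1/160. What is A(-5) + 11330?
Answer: 453199/40 ≈ 11330.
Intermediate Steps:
A(I) = -1/40 (A(I) = -4/160 = -4*1/160 = -1/40)
A(-5) + 11330 = -1/40 + 11330 = 453199/40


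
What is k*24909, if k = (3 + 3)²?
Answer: 896724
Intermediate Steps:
k = 36 (k = 6² = 36)
k*24909 = 36*24909 = 896724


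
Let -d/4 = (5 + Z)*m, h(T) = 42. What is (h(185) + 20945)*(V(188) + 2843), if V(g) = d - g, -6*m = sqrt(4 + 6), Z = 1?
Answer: 55720485 + 83948*sqrt(10) ≈ 5.5986e+7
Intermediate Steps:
m = -sqrt(10)/6 (m = -sqrt(4 + 6)/6 = -sqrt(10)/6 ≈ -0.52705)
d = 4*sqrt(10) (d = -4*(5 + 1)*(-sqrt(10)/6) = -24*(-sqrt(10)/6) = -(-4)*sqrt(10) = 4*sqrt(10) ≈ 12.649)
V(g) = -g + 4*sqrt(10) (V(g) = 4*sqrt(10) - g = -g + 4*sqrt(10))
(h(185) + 20945)*(V(188) + 2843) = (42 + 20945)*((-1*188 + 4*sqrt(10)) + 2843) = 20987*((-188 + 4*sqrt(10)) + 2843) = 20987*(2655 + 4*sqrt(10)) = 55720485 + 83948*sqrt(10)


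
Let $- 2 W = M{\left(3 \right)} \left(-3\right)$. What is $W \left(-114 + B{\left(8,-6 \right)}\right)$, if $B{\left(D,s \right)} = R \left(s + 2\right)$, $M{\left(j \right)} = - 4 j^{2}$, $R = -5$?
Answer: $5076$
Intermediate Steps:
$B{\left(D,s \right)} = -10 - 5 s$ ($B{\left(D,s \right)} = - 5 \left(s + 2\right) = - 5 \left(2 + s\right) = -10 - 5 s$)
$W = -54$ ($W = - \frac{- 4 \cdot 3^{2} \left(-3\right)}{2} = - \frac{\left(-4\right) 9 \left(-3\right)}{2} = - \frac{\left(-36\right) \left(-3\right)}{2} = \left(- \frac{1}{2}\right) 108 = -54$)
$W \left(-114 + B{\left(8,-6 \right)}\right) = - 54 \left(-114 - -20\right) = - 54 \left(-114 + \left(-10 + 30\right)\right) = - 54 \left(-114 + 20\right) = \left(-54\right) \left(-94\right) = 5076$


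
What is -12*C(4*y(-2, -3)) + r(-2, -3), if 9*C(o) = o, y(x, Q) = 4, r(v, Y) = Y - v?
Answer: -67/3 ≈ -22.333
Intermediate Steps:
C(o) = o/9
-12*C(4*y(-2, -3)) + r(-2, -3) = -4*4*4/3 + (-3 - 1*(-2)) = -4*16/3 + (-3 + 2) = -12*16/9 - 1 = -64/3 - 1 = -67/3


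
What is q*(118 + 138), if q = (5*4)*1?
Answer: 5120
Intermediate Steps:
q = 20 (q = 20*1 = 20)
q*(118 + 138) = 20*(118 + 138) = 20*256 = 5120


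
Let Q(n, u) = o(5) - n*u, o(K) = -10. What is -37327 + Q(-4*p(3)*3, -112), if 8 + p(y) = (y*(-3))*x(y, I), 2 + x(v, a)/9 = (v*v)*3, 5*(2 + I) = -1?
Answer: 2695015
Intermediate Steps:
I = -11/5 (I = -2 + (1/5)*(-1) = -2 - 1/5 = -11/5 ≈ -2.2000)
x(v, a) = -18 + 27*v**2 (x(v, a) = -18 + 9*((v*v)*3) = -18 + 9*(v**2*3) = -18 + 9*(3*v**2) = -18 + 27*v**2)
p(y) = -8 - 3*y*(-18 + 27*y**2) (p(y) = -8 + (y*(-3))*(-18 + 27*y**2) = -8 + (-3*y)*(-18 + 27*y**2) = -8 - 3*y*(-18 + 27*y**2))
Q(n, u) = -10 - n*u
-37327 + Q(-4*p(3)*3, -112) = -37327 + (-10 - 1*-4*(-8 - 81*3**3 + 54*3)*3*(-112)) = -37327 + (-10 - 1*-4*(-8 - 81*27 + 162)*3*(-112)) = -37327 + (-10 - 1*-4*(-8 - 2187 + 162)*3*(-112)) = -37327 + (-10 - 1*-4*(-2033)*3*(-112)) = -37327 + (-10 - 1*8132*3*(-112)) = -37327 + (-10 - 1*24396*(-112)) = -37327 + (-10 + 2732352) = -37327 + 2732342 = 2695015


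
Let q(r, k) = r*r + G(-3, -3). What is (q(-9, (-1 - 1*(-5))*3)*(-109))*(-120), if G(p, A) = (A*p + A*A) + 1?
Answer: 1308000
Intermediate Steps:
G(p, A) = 1 + A² + A*p (G(p, A) = (A*p + A²) + 1 = (A² + A*p) + 1 = 1 + A² + A*p)
q(r, k) = 19 + r² (q(r, k) = r*r + (1 + (-3)² - 3*(-3)) = r² + (1 + 9 + 9) = r² + 19 = 19 + r²)
(q(-9, (-1 - 1*(-5))*3)*(-109))*(-120) = ((19 + (-9)²)*(-109))*(-120) = ((19 + 81)*(-109))*(-120) = (100*(-109))*(-120) = -10900*(-120) = 1308000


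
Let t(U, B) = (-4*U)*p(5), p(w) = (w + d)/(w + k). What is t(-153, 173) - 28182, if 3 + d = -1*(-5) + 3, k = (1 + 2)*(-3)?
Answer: -29712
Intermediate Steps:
k = -9 (k = 3*(-3) = -9)
d = 5 (d = -3 + (-1*(-5) + 3) = -3 + (5 + 3) = -3 + 8 = 5)
p(w) = (5 + w)/(-9 + w) (p(w) = (w + 5)/(w - 9) = (5 + w)/(-9 + w))
t(U, B) = 10*U (t(U, B) = (-4*U)*((5 + 5)/(-9 + 5)) = (-4*U)*(10/(-4)) = (-4*U)*(-1/4*10) = -4*U*(-5/2) = 10*U)
t(-153, 173) - 28182 = 10*(-153) - 28182 = -1530 - 28182 = -29712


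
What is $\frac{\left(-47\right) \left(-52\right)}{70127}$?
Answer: $\frac{2444}{70127} \approx 0.034851$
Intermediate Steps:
$\frac{\left(-47\right) \left(-52\right)}{70127} = 2444 \cdot \frac{1}{70127} = \frac{2444}{70127}$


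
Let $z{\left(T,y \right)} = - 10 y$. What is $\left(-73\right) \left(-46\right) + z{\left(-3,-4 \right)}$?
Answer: $3398$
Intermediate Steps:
$\left(-73\right) \left(-46\right) + z{\left(-3,-4 \right)} = \left(-73\right) \left(-46\right) - -40 = 3358 + 40 = 3398$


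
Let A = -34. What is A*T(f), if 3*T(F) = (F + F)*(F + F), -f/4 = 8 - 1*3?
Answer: -54400/3 ≈ -18133.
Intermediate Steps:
f = -20 (f = -4*(8 - 1*3) = -4*(8 - 3) = -4*5 = -20)
T(F) = 4*F²/3 (T(F) = ((F + F)*(F + F))/3 = ((2*F)*(2*F))/3 = (4*F²)/3 = 4*F²/3)
A*T(f) = -136*(-20)²/3 = -136*400/3 = -34*1600/3 = -54400/3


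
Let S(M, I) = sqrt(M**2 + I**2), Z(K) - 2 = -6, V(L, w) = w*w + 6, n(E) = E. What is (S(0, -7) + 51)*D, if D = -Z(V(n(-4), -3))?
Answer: 232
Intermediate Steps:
V(L, w) = 6 + w**2 (V(L, w) = w**2 + 6 = 6 + w**2)
Z(K) = -4 (Z(K) = 2 - 6 = -4)
S(M, I) = sqrt(I**2 + M**2)
D = 4 (D = -1*(-4) = 4)
(S(0, -7) + 51)*D = (sqrt((-7)**2 + 0**2) + 51)*4 = (sqrt(49 + 0) + 51)*4 = (sqrt(49) + 51)*4 = (7 + 51)*4 = 58*4 = 232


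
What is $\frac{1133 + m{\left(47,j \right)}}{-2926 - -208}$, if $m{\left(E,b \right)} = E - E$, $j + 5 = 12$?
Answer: $- \frac{1133}{2718} \approx -0.41685$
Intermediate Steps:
$j = 7$ ($j = -5 + 12 = 7$)
$m{\left(E,b \right)} = 0$
$\frac{1133 + m{\left(47,j \right)}}{-2926 - -208} = \frac{1133 + 0}{-2926 - -208} = \frac{1133}{-2926 + 208} = \frac{1133}{-2718} = 1133 \left(- \frac{1}{2718}\right) = - \frac{1133}{2718}$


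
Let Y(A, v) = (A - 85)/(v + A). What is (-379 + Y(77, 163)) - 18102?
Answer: -554431/30 ≈ -18481.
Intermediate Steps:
Y(A, v) = (-85 + A)/(A + v)
(-379 + Y(77, 163)) - 18102 = (-379 + (-85 + 77)/(77 + 163)) - 18102 = (-379 - 8/240) - 18102 = (-379 + (1/240)*(-8)) - 18102 = (-379 - 1/30) - 18102 = -11371/30 - 18102 = -554431/30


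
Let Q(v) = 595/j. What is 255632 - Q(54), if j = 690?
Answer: 35277097/138 ≈ 2.5563e+5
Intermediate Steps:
Q(v) = 119/138 (Q(v) = 595/690 = 595*(1/690) = 119/138)
255632 - Q(54) = 255632 - 1*119/138 = 255632 - 119/138 = 35277097/138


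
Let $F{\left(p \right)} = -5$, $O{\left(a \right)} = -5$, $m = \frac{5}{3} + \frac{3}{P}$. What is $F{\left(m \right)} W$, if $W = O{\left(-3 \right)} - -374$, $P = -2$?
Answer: $-1845$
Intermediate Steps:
$m = \frac{1}{6}$ ($m = \frac{5}{3} + \frac{3}{-2} = 5 \cdot \frac{1}{3} + 3 \left(- \frac{1}{2}\right) = \frac{5}{3} - \frac{3}{2} = \frac{1}{6} \approx 0.16667$)
$W = 369$ ($W = -5 - -374 = -5 + 374 = 369$)
$F{\left(m \right)} W = \left(-5\right) 369 = -1845$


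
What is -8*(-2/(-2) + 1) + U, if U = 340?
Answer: 324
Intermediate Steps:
-8*(-2/(-2) + 1) + U = -8*(-2/(-2) + 1) + 340 = -8*(-2*(-½) + 1) + 340 = -8*(1 + 1) + 340 = -8*2 + 340 = -16 + 340 = 324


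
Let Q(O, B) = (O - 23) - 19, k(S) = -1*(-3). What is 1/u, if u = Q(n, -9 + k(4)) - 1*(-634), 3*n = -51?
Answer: 1/575 ≈ 0.0017391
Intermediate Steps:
k(S) = 3
n = -17 (n = (⅓)*(-51) = -17)
Q(O, B) = -42 + O (Q(O, B) = (-23 + O) - 19 = -42 + O)
u = 575 (u = (-42 - 17) - 1*(-634) = -59 + 634 = 575)
1/u = 1/575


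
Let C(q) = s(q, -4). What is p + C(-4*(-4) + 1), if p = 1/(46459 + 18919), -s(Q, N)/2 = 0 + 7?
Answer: -915291/65378 ≈ -14.000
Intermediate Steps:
s(Q, N) = -14 (s(Q, N) = -2*(0 + 7) = -2*7 = -14)
C(q) = -14
p = 1/65378 ≈ 1.5296e-5
p + C(-4*(-4) + 1) = 1/65378 - 14 = -915291/65378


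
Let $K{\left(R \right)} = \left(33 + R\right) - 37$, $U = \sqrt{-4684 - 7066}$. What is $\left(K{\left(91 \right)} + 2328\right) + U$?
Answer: $2415 + 5 i \sqrt{470} \approx 2415.0 + 108.4 i$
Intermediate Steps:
$U = 5 i \sqrt{470}$ ($U = \sqrt{-11750} = 5 i \sqrt{470} \approx 108.4 i$)
$K{\left(R \right)} = -4 + R$
$\left(K{\left(91 \right)} + 2328\right) + U = \left(\left(-4 + 91\right) + 2328\right) + 5 i \sqrt{470} = \left(87 + 2328\right) + 5 i \sqrt{470} = 2415 + 5 i \sqrt{470}$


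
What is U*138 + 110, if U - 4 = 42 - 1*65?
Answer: -2512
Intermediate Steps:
U = -19 (U = 4 + (42 - 1*65) = 4 + (42 - 65) = 4 - 23 = -19)
U*138 + 110 = -19*138 + 110 = -2622 + 110 = -2512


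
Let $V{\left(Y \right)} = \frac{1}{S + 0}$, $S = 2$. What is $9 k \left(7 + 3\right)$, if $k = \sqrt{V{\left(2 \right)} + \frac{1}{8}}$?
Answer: $\frac{45 \sqrt{10}}{2} \approx 71.151$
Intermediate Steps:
$V{\left(Y \right)} = \frac{1}{2}$ ($V{\left(Y \right)} = \frac{1}{2 + 0} = \frac{1}{2}$)
$k = \frac{\sqrt{10}}{4}$ ($k = \sqrt{\frac{1}{2} + \frac{1}{8}} = \sqrt{\frac{5}{8}} = \frac{\sqrt{10}}{4} \approx 0.79057$)
$9 k \left(7 + 3\right) = 9 \frac{\sqrt{10}}{4} \left(7 + 3\right) = \frac{9 \sqrt{10}}{4} \cdot 10 = \frac{45 \sqrt{10}}{2}$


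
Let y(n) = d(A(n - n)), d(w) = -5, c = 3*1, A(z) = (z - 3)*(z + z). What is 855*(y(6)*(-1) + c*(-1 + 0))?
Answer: 1710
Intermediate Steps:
A(z) = 2*z*(-3 + z) (A(z) = (-3 + z)*(2*z) = 2*z*(-3 + z))
c = 3
y(n) = -5
855*(y(6)*(-1) + c*(-1 + 0)) = 855*(-5*(-1) + 3*(-1 + 0)) = 855*(5 + 3*(-1)) = 855*(5 - 3) = 855*2 = 1710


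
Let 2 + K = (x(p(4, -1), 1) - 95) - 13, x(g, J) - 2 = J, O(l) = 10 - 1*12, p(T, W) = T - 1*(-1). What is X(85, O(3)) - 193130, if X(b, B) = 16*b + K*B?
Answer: -191556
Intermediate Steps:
p(T, W) = 1 + T (p(T, W) = T + 1 = 1 + T)
O(l) = -2 (O(l) = 10 - 12 = -2)
x(g, J) = 2 + J
K = -107 (K = -2 + (((2 + 1) - 95) - 13) = -2 + ((3 - 95) - 13) = -2 + (-92 - 13) = -2 - 105 = -107)
X(b, B) = -107*B + 16*b (X(b, B) = 16*b - 107*B = -107*B + 16*b)
X(85, O(3)) - 193130 = (-107*(-2) + 16*85) - 193130 = (214 + 1360) - 193130 = 1574 - 193130 = -191556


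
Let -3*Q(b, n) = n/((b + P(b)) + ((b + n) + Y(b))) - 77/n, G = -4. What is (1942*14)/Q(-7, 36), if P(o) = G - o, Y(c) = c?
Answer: 2936304/5 ≈ 5.8726e+5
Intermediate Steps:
P(o) = -4 - o
Q(b, n) = 77/(3*n) - n/(3*(-4 + n + 2*b)) (Q(b, n) = -(n/((b + (-4 - b)) + ((b + n) + b)) - 77/n)/3 = -(n/(-4 + (n + 2*b)) - 77/n)/3 = -(n/(-4 + n + 2*b) - 77/n)/3 = -(-77/n + n/(-4 + n + 2*b))/3 = 77/(3*n) - n/(3*(-4 + n + 2*b)))
(1942*14)/Q(-7, 36) = (1942*14)/(((⅓)*(-308 - 1*36² + 77*36 + 154*(-7))/(36*(-4 + 36 + 2*(-7))))) = 27188/(((⅓)*(1/36)*(-308 - 1*1296 + 2772 - 1078)/(-4 + 36 - 14))) = 27188/(((⅓)*(1/36)*(-308 - 1296 + 2772 - 1078)/18)) = 27188/(((⅓)*(1/36)*(1/18)*90)) = 27188/(5/108) = 27188*(108/5) = 2936304/5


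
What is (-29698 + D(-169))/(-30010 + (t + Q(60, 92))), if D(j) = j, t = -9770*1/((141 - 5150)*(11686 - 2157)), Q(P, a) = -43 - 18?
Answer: 1425574638787/1435311704261 ≈ 0.99322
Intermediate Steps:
Q(P, a) = -61
t = 9770/47730761 (t = -9770/((-5009*9529)) = -9770/(-47730761) = -9770*(-1/47730761) = 9770/47730761 ≈ 0.00020469)
(-29698 + D(-169))/(-30010 + (t + Q(60, 92))) = (-29698 - 169)/(-30010 + (9770/47730761 - 61)) = -29867/(-30010 - 2911566651/47730761) = -29867/(-1435311704261/47730761) = -29867*(-47730761/1435311704261) = 1425574638787/1435311704261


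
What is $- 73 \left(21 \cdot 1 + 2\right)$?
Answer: $-1679$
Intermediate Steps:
$- 73 \left(21 \cdot 1 + 2\right) = - 73 \left(21 + 2\right) = \left(-73\right) 23 = -1679$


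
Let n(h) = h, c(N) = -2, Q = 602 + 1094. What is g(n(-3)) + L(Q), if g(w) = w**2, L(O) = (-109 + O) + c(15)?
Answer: 1594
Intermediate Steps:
Q = 1696
L(O) = -111 + O (L(O) = (-109 + O) - 2 = -111 + O)
g(n(-3)) + L(Q) = (-3)**2 + (-111 + 1696) = 9 + 1585 = 1594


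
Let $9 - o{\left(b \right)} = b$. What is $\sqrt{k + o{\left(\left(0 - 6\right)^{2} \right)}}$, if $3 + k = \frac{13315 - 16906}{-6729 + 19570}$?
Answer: $\frac{i \sqrt{4992850461}}{12841} \approx 5.5027 i$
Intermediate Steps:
$o{\left(b \right)} = 9 - b$
$k = - \frac{42114}{12841}$ ($k = -3 + \frac{13315 - 16906}{-6729 + 19570} = -3 - \frac{3591}{12841} = - \frac{42114}{12841} \approx -3.2797$)
$\sqrt{k + o{\left(\left(0 - 6\right)^{2} \right)}} = \sqrt{- \frac{42114}{12841} + \left(9 - \left(0 - 6\right)^{2}\right)} = \sqrt{- \frac{42114}{12841} + \left(9 - \left(-6\right)^{2}\right)} = \sqrt{- \frac{42114}{12841} + \left(9 - 36\right)} = \sqrt{- \frac{42114}{12841} - 27} = \sqrt{- \frac{388821}{12841}} = \frac{i \sqrt{4992850461}}{12841}$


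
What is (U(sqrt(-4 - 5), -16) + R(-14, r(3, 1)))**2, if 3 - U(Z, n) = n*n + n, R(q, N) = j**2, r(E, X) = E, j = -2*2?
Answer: 48841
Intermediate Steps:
j = -4
R(q, N) = 16 (R(q, N) = (-4)**2 = 16)
U(Z, n) = 3 - n - n**2 (U(Z, n) = 3 - (n*n + n) = 3 - (n**2 + n) = 3 - (n + n**2) = 3 + (-n - n**2) = 3 - n - n**2)
(U(sqrt(-4 - 5), -16) + R(-14, r(3, 1)))**2 = ((3 - 1*(-16) - 1*(-16)**2) + 16)**2 = ((3 + 16 - 1*256) + 16)**2 = ((3 + 16 - 256) + 16)**2 = (-237 + 16)**2 = (-221)**2 = 48841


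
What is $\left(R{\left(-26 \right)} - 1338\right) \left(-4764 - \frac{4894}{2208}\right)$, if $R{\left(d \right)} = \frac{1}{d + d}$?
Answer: $\frac{366107425031}{57408} \approx 6.3773 \cdot 10^{6}$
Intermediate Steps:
$R{\left(d \right)} = \frac{1}{2 d}$
$\left(R{\left(-26 \right)} - 1338\right) \left(-4764 - \frac{4894}{2208}\right) = \left(\frac{1}{2 \left(-26\right)} - 1338\right) \left(-4764 - \frac{4894}{2208}\right) = \left(\frac{1}{2} \left(- \frac{1}{26}\right) - 1338\right) \left(-4764 - \frac{2447}{1104}\right) = \left(- \frac{1}{52} - 1338\right) \left(-4764 - \frac{2447}{1104}\right) = \left(- \frac{69577}{52}\right) \left(- \frac{5261903}{1104}\right) = \frac{366107425031}{57408}$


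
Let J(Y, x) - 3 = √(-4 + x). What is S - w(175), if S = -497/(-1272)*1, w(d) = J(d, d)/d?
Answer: 83159/222600 - 3*√19/175 ≈ 0.29886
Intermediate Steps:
J(Y, x) = 3 + √(-4 + x)
w(d) = (3 + √(-4 + d))/d
S = 497/1272 (S = -497*(-1/1272)*1 = (497/1272)*1 = 497/1272 ≈ 0.39072)
S - w(175) = 497/1272 - (3 + √(-4 + 175))/175 = 497/1272 - (3 + √171)/175 = 497/1272 - (3 + 3*√19)/175 = 497/1272 - (3/175 + 3*√19/175) = 497/1272 + (-3/175 - 3*√19/175) = 83159/222600 - 3*√19/175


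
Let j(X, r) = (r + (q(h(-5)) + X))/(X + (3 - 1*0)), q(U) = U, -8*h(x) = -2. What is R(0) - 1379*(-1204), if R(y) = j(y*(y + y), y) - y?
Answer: 19923793/12 ≈ 1.6603e+6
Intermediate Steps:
h(x) = ¼ (h(x) = -⅛*(-2) = ¼)
j(X, r) = (¼ + X + r)/(3 + X) (j(X, r) = (r + (¼ + X))/(X + (3 - 1*0)) = (¼ + X + r)/(X + (3 + 0)) = (¼ + X + r)/(X + 3) = (¼ + X + r)/(3 + X))
R(y) = -y + (¼ + y + 2*y²)/(3 + 2*y²) (R(y) = (¼ + y*(y + y) + y)/(3 + y*(y + y)) - y = (¼ + y*(2*y) + y)/(3 + y*(2*y)) - y = (¼ + 2*y² + y)/(3 + 2*y²) - y = (¼ + y + 2*y²)/(3 + 2*y²) - y = -y + (¼ + y + 2*y²)/(3 + 2*y²))
R(0) - 1379*(-1204) = (1 - 8*0 - 8*0³ + 8*0²)/(4*(3 + 2*0²)) - 1379*(-1204) = (1 + 0 - 8*0 + 8*0)/(4*(3 + 2*0)) + 1660316 = (1 + 0 + 0 + 0)/(4*(3 + 0)) + 1660316 = (¼)*1/3 + 1660316 = (¼)*(⅓)*1 + 1660316 = 1/12 + 1660316 = 19923793/12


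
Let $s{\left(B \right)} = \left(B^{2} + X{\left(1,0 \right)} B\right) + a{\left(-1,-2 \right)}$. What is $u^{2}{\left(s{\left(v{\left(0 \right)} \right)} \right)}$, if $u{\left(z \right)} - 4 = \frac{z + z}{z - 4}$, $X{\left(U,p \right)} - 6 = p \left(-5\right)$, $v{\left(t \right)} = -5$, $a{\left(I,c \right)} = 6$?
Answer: $\frac{100}{9} \approx 11.111$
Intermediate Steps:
$X{\left(U,p \right)} = 6 - 5 p$ ($X{\left(U,p \right)} = 6 + p \left(-5\right) = 6 - 5 p$)
$s{\left(B \right)} = 6 + B^{2} + 6 B$ ($s{\left(B \right)} = \left(B^{2} + \left(6 - 0\right) B\right) + 6 = \left(B^{2} + \left(6 + 0\right) B\right) + 6 = \left(B^{2} + 6 B\right) + 6 = 6 + B^{2} + 6 B$)
$u{\left(z \right)} = 4 + \frac{2 z}{-4 + z}$ ($u{\left(z \right)} = 4 + \frac{z + z}{z - 4} = 4 + \frac{2 z}{-4 + z}$)
$u^{2}{\left(s{\left(v{\left(0 \right)} \right)} \right)} = \left(\frac{2 \left(-8 + 3 \left(6 + \left(-5\right)^{2} + 6 \left(-5\right)\right)\right)}{-4 + \left(6 + \left(-5\right)^{2} + 6 \left(-5\right)\right)}\right)^{2} = \left(\frac{2 \left(-8 + 3 \left(6 + 25 - 30\right)\right)}{-4 + \left(6 + 25 - 30\right)}\right)^{2} = \left(\frac{2 \left(-8 + 3 \cdot 1\right)}{-4 + 1}\right)^{2} = \left(\frac{2 \left(-8 + 3\right)}{-3}\right)^{2} = \left(2 \left(- \frac{1}{3}\right) \left(-5\right)\right)^{2} = \left(\frac{10}{3}\right)^{2} = \frac{100}{9}$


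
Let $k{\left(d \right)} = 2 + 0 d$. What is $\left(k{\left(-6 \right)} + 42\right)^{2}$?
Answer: $1936$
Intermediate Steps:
$k{\left(d \right)} = 2$ ($k{\left(d \right)} = 2 + 0 = 2$)
$\left(k{\left(-6 \right)} + 42\right)^{2} = \left(2 + 42\right)^{2} = 44^{2} = 1936$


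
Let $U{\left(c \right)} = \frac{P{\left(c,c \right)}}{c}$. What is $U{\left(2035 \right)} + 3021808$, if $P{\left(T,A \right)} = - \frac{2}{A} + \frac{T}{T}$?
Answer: $\frac{12513986836833}{4141225} \approx 3.0218 \cdot 10^{6}$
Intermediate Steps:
$P{\left(T,A \right)} = 1 - \frac{2}{A}$ ($P{\left(T,A \right)} = - \frac{2}{A} + 1 = 1 - \frac{2}{A}$)
$U{\left(c \right)} = \frac{-2 + c}{c^{2}}$ ($U{\left(c \right)} = \frac{\frac{1}{c} \left(-2 + c\right)}{c} = \frac{-2 + c}{c^{2}}$)
$U{\left(2035 \right)} + 3021808 = \frac{-2 + 2035}{4141225} + 3021808 = \frac{1}{4141225} \cdot 2033 + 3021808 = \frac{2033}{4141225} + 3021808 = \frac{12513986836833}{4141225}$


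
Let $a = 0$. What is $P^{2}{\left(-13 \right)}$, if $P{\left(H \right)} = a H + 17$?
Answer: $289$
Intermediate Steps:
$P{\left(H \right)} = 17$ ($P{\left(H \right)} = 0 H + 17 = 0 + 17 = 17$)
$P^{2}{\left(-13 \right)} = 17^{2} = 289$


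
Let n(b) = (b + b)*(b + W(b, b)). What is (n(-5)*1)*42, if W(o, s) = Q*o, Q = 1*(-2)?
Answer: -2100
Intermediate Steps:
Q = -2
W(o, s) = -2*o
n(b) = -2*b² (n(b) = (b + b)*(b - 2*b) = (2*b)*(-b) = -2*b²)
(n(-5)*1)*42 = (-2*(-5)²*1)*42 = (-2*25*1)*42 = -50*1*42 = -50*42 = -2100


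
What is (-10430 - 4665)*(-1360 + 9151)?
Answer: -117605145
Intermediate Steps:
(-10430 - 4665)*(-1360 + 9151) = -15095*7791 = -117605145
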